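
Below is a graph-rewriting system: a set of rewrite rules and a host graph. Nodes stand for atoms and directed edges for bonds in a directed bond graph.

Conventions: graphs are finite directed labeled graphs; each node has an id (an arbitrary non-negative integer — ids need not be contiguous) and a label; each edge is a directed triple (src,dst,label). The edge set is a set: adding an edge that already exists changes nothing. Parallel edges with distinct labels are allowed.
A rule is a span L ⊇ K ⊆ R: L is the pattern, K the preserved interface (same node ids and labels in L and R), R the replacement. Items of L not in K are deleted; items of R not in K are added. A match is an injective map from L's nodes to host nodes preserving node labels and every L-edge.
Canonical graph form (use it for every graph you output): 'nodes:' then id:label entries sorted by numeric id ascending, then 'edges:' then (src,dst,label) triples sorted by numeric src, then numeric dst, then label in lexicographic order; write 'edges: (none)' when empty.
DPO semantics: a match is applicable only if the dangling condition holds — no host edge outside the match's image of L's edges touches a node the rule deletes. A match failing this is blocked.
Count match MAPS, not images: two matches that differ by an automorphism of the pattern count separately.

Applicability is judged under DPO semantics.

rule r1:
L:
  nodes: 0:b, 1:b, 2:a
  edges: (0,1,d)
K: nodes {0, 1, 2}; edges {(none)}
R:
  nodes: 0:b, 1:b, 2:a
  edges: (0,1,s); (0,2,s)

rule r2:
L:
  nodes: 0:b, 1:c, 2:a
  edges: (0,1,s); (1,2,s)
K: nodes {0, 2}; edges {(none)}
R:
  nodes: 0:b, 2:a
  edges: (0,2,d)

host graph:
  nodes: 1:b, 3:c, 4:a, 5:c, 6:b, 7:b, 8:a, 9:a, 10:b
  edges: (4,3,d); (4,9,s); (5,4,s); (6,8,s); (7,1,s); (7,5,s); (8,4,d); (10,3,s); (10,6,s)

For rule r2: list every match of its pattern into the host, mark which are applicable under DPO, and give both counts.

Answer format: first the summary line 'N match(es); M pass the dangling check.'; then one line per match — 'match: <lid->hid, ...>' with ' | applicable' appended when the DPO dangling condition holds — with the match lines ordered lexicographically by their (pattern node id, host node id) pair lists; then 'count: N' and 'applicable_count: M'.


1 match(es); 1 pass the dangling check.
match: 0->7, 1->5, 2->4 | applicable
count: 1
applicable_count: 1


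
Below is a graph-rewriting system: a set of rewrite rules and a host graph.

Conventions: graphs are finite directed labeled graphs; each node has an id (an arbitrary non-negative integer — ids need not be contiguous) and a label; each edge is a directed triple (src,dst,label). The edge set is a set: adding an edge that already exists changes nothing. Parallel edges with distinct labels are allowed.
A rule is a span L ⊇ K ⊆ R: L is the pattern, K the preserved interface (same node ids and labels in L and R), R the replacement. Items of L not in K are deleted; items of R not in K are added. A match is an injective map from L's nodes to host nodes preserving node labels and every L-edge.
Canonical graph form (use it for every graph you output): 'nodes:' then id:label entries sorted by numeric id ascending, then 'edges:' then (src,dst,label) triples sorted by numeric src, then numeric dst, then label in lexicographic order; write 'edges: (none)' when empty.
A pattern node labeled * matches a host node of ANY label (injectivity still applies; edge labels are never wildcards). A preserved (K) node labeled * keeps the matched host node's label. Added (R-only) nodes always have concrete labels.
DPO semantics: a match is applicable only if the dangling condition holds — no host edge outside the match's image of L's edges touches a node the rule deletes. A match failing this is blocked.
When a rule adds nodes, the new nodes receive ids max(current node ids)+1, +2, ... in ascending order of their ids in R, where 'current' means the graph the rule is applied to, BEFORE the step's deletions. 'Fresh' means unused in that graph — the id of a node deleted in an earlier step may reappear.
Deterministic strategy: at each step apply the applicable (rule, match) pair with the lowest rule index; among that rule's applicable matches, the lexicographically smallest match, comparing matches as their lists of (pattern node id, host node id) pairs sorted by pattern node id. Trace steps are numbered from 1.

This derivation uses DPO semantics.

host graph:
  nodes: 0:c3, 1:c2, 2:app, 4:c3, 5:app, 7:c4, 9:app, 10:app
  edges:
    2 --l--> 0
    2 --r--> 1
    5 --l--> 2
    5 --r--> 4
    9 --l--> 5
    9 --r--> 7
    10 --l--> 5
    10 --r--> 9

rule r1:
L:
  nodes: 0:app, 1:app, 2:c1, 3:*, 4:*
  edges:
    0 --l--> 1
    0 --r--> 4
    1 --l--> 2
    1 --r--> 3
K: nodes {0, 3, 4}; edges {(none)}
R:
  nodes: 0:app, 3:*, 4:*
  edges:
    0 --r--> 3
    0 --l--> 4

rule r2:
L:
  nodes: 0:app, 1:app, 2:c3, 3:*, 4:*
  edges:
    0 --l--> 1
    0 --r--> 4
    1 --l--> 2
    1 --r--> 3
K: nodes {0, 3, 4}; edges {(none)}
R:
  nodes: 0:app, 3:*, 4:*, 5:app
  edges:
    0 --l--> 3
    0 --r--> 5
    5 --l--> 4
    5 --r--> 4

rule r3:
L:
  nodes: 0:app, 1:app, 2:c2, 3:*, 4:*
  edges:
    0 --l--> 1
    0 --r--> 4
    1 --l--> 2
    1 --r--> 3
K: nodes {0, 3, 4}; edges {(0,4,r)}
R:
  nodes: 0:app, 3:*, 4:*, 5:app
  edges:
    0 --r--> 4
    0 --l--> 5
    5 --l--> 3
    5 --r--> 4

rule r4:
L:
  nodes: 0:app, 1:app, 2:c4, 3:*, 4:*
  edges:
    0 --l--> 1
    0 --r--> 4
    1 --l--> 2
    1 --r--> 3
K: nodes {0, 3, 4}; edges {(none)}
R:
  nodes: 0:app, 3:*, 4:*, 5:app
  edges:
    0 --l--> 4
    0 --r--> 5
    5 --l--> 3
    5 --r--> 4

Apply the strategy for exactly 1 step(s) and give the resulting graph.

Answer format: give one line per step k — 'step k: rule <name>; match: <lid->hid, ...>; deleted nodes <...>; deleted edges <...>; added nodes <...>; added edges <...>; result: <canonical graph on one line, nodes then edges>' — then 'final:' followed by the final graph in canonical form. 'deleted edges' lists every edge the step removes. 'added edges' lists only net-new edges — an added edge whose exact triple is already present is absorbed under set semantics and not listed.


step 1: rule r2; match: 0->5, 1->2, 2->0, 3->1, 4->4; deleted nodes 0, 2; deleted edges (2,0,l); (2,1,r); (5,2,l); (5,4,r); added nodes 11; added edges (5,1,l); (5,11,r); (11,4,l); (11,4,r); result: nodes: 1:c2, 4:c3, 5:app, 7:c4, 9:app, 10:app, 11:app edges: (5,1,l); (5,11,r); (9,5,l); (9,7,r); (10,5,l); (10,9,r); (11,4,l); (11,4,r)
final:
nodes: 1:c2, 4:c3, 5:app, 7:c4, 9:app, 10:app, 11:app
edges: (5,1,l); (5,11,r); (9,5,l); (9,7,r); (10,5,l); (10,9,r); (11,4,l); (11,4,r)


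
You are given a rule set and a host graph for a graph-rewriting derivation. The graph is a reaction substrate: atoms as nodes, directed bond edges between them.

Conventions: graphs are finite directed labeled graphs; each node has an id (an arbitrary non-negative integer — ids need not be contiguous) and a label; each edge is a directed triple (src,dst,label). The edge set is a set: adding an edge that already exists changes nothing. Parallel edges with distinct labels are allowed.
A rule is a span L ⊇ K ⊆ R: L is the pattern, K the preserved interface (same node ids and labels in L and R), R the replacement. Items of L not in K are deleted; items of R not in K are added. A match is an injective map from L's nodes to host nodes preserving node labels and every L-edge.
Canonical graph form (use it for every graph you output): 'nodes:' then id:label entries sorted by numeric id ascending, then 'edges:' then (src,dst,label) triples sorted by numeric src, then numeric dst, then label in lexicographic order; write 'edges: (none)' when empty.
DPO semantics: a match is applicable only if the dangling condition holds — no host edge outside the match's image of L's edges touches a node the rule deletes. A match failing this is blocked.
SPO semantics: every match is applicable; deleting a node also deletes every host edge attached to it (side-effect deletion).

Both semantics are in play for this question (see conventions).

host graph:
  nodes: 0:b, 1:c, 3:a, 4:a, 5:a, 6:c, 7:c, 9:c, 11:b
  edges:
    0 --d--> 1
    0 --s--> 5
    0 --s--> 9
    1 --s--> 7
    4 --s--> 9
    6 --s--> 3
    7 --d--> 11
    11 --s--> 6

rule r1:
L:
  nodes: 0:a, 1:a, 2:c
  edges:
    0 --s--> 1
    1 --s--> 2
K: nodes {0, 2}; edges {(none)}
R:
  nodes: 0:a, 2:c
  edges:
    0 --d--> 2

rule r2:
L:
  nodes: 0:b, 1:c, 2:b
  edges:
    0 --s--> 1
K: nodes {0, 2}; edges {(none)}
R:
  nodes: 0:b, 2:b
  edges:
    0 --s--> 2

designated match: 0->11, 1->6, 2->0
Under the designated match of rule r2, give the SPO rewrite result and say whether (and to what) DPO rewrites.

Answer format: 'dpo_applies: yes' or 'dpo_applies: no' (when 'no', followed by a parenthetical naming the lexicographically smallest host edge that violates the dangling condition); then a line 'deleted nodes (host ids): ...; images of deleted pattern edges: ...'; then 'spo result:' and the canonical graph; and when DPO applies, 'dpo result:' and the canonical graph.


dpo_applies: no
(the rule deletes node 6, which keeps host edge (6,3,s) outside the match image — the dangling condition fails, DPO blocks; SPO proceeds and side-deletes such edges)
deleted nodes (host ids): 6; images of deleted pattern edges: (11,6,s)
spo result:
nodes: 0:b, 1:c, 3:a, 4:a, 5:a, 7:c, 9:c, 11:b
edges: (0,1,d); (0,5,s); (0,9,s); (1,7,s); (4,9,s); (7,11,d); (11,0,s)


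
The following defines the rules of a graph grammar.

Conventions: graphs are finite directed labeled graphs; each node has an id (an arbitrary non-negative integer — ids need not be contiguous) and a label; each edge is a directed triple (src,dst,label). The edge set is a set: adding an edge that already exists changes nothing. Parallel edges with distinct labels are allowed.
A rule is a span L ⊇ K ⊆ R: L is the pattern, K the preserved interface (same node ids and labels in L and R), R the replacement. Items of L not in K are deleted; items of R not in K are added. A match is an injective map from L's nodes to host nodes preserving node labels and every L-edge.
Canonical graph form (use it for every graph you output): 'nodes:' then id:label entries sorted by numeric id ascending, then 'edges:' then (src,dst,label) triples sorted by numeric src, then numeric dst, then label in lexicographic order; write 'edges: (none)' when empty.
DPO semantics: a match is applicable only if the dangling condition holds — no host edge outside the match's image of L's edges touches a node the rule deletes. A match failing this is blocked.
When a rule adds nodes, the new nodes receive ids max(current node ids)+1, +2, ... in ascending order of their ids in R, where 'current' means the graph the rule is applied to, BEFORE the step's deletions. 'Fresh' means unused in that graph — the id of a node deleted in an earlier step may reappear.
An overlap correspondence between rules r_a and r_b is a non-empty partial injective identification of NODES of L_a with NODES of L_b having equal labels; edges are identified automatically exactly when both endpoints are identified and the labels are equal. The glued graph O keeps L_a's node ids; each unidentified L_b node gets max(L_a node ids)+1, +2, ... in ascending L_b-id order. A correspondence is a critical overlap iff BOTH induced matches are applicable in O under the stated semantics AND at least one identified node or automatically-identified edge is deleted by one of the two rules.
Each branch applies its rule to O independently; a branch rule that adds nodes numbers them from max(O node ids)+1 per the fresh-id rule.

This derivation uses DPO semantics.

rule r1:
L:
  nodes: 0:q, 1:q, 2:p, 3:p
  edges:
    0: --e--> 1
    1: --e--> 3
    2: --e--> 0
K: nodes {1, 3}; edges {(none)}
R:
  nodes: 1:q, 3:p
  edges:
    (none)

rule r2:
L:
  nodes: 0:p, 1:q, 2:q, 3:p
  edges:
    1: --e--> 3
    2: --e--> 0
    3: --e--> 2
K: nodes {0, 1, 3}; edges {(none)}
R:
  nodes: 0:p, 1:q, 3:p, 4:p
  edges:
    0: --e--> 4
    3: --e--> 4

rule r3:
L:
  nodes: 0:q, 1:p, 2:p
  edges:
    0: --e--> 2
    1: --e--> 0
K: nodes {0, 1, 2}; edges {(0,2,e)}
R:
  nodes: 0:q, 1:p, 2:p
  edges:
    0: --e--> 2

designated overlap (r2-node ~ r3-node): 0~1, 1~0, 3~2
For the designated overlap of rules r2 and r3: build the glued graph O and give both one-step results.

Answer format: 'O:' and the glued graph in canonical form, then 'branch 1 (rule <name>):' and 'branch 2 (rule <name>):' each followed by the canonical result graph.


O:
nodes: 0:p, 1:q, 2:q, 3:p
edges: (0,1,e); (1,3,e); (2,0,e); (3,2,e)
branch 1 (rule r2):
nodes: 0:p, 1:q, 3:p, 4:p
edges: (0,1,e); (0,4,e); (3,4,e)
branch 2 (rule r3):
nodes: 0:p, 1:q, 2:q, 3:p
edges: (1,3,e); (2,0,e); (3,2,e)


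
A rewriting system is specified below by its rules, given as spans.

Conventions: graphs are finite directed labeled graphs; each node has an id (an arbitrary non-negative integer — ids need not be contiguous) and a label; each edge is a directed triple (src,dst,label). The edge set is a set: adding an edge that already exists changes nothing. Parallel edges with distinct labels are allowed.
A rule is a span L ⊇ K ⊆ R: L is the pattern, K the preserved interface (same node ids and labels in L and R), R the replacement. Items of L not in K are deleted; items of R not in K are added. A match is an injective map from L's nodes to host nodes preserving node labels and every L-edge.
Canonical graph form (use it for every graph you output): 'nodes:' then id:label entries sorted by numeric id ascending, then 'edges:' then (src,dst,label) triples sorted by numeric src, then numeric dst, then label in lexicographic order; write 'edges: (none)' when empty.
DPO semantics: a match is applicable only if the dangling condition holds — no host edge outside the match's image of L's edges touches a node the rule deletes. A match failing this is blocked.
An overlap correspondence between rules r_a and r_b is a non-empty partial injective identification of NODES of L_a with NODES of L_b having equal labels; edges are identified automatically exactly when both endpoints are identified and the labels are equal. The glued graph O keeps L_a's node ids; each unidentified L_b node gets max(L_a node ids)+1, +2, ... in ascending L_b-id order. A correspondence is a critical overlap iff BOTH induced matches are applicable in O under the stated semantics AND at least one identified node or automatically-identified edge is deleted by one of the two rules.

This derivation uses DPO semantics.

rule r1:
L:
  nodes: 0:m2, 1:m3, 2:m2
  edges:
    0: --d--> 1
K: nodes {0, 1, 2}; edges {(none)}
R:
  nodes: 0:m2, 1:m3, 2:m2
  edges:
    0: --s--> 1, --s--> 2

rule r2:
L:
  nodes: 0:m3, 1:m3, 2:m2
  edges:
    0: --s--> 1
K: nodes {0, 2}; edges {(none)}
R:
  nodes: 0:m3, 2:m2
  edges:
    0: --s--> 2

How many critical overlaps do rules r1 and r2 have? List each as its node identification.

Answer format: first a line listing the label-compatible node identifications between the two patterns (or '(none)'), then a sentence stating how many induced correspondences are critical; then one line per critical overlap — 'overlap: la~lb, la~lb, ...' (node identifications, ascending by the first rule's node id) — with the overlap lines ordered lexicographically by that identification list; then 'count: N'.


label-compatible node identifications between L(r1) and L(r2): 0~2, 1~0, 1~1, 2~2
0 of the induced correspondences are critical overlaps of r1 and r2.
count: 0


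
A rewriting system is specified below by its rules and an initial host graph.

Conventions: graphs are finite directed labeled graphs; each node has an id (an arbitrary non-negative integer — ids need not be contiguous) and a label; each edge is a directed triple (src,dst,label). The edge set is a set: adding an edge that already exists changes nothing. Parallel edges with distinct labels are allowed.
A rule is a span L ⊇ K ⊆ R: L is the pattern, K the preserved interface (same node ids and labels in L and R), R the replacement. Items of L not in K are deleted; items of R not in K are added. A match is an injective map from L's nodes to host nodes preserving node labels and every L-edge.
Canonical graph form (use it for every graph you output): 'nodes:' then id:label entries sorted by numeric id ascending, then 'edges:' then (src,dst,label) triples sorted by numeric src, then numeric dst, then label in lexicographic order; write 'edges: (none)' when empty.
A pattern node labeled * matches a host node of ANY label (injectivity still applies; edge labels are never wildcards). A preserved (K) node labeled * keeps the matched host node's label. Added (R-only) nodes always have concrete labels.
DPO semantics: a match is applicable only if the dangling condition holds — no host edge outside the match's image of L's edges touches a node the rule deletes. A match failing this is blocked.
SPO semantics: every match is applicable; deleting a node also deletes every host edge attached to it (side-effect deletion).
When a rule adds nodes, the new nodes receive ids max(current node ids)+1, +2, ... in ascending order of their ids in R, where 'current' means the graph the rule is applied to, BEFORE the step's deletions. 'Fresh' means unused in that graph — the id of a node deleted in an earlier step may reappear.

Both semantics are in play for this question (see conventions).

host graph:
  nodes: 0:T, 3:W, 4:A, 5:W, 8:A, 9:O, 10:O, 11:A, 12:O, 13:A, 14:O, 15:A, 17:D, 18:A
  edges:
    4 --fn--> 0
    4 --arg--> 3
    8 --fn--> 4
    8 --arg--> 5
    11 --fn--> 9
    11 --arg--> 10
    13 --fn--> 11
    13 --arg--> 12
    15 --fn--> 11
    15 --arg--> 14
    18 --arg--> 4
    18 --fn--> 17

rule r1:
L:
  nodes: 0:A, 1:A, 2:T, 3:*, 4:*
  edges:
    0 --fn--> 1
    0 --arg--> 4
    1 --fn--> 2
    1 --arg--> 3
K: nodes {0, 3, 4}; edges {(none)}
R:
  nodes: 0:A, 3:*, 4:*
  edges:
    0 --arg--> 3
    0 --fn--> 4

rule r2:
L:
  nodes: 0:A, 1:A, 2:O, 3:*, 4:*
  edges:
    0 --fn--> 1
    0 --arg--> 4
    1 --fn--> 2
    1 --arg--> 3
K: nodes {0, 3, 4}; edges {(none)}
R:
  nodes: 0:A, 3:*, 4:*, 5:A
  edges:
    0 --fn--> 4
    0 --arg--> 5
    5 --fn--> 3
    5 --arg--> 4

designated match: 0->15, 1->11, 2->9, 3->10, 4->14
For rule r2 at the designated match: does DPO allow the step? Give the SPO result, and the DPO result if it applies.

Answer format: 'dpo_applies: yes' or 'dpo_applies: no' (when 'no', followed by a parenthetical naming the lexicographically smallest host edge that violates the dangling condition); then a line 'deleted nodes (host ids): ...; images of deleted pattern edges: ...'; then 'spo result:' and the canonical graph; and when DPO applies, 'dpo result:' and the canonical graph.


dpo_applies: no
(the rule deletes node 11, which keeps host edge (13,11,fn) outside the match image — the dangling condition fails, DPO blocks; SPO proceeds and side-deletes such edges)
deleted nodes (host ids): 9, 11; images of deleted pattern edges: (11,9,fn); (11,10,arg); (15,11,fn); (15,14,arg)
spo result:
nodes: 0:T, 3:W, 4:A, 5:W, 8:A, 10:O, 12:O, 13:A, 14:O, 15:A, 17:D, 18:A, 19:A
edges: (4,0,fn); (4,3,arg); (8,4,fn); (8,5,arg); (13,12,arg); (15,14,fn); (15,19,arg); (18,4,arg); (18,17,fn); (19,10,fn); (19,14,arg)


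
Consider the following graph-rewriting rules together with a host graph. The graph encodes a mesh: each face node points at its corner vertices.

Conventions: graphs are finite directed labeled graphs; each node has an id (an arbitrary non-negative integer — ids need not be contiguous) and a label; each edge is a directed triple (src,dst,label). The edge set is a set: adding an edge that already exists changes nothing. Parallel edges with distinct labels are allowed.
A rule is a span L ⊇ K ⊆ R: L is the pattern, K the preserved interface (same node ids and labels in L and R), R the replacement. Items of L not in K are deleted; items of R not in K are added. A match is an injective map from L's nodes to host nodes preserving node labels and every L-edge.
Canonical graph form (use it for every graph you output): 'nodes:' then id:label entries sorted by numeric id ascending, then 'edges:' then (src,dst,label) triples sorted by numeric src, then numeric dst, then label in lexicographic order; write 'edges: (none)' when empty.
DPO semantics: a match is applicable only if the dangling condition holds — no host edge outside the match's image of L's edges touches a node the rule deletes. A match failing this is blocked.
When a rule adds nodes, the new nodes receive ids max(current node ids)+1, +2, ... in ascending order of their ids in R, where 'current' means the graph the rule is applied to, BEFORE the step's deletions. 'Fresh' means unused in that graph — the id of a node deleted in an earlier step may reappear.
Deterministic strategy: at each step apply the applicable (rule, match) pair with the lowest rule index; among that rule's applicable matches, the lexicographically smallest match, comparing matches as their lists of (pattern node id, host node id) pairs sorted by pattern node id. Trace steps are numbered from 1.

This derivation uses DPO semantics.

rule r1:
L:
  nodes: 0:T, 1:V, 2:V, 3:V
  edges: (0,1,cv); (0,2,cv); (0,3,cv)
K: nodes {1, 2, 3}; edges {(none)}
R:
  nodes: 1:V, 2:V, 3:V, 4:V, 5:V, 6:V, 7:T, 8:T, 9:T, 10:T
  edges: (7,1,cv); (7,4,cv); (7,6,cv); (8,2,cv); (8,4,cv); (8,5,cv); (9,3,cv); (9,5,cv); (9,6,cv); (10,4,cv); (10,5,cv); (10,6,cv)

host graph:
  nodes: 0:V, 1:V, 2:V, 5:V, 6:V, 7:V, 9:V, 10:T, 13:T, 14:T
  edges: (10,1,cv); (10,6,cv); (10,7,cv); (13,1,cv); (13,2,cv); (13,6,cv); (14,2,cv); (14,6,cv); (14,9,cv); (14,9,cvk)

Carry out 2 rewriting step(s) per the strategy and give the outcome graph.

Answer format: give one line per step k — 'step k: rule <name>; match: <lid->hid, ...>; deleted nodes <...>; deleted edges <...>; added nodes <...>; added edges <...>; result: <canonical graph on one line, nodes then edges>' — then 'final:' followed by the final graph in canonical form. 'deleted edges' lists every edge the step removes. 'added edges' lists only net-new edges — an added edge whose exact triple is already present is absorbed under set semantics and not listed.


step 1: rule r1; match: 0->10, 1->1, 2->6, 3->7; deleted nodes 10; deleted edges (10,1,cv); (10,6,cv); (10,7,cv); added nodes 15, 16, 17, 18, 19, 20, 21; added edges (18,1,cv); (18,15,cv); (18,17,cv); (19,6,cv); (19,15,cv); (19,16,cv); (20,7,cv); (20,16,cv); (20,17,cv); (21,15,cv); (21,16,cv); (21,17,cv); result: nodes: 0:V, 1:V, 2:V, 5:V, 6:V, 7:V, 9:V, 13:T, 14:T, 15:V, 16:V, 17:V, 18:T, 19:T, 20:T, 21:T edges: (13,1,cv); (13,2,cv); (13,6,cv); (14,2,cv); (14,6,cv); (14,9,cv); (14,9,cvk); (18,1,cv); (18,15,cv); (18,17,cv); (19,6,cv); (19,15,cv); (19,16,cv); (20,7,cv); (20,16,cv); (20,17,cv); (21,15,cv); (21,16,cv); (21,17,cv)
step 2: rule r1; match: 0->13, 1->1, 2->2, 3->6; deleted nodes 13; deleted edges (13,1,cv); (13,2,cv); (13,6,cv); added nodes 22, 23, 24, 25, 26, 27, 28; added edges (25,1,cv); (25,22,cv); (25,24,cv); (26,2,cv); (26,22,cv); (26,23,cv); (27,6,cv); (27,23,cv); (27,24,cv); (28,22,cv); (28,23,cv); (28,24,cv); result: nodes: 0:V, 1:V, 2:V, 5:V, 6:V, 7:V, 9:V, 14:T, 15:V, 16:V, 17:V, 18:T, 19:T, 20:T, 21:T, 22:V, 23:V, 24:V, 25:T, 26:T, 27:T, 28:T edges: (14,2,cv); (14,6,cv); (14,9,cv); (14,9,cvk); (18,1,cv); (18,15,cv); (18,17,cv); (19,6,cv); (19,15,cv); (19,16,cv); (20,7,cv); (20,16,cv); (20,17,cv); (21,15,cv); (21,16,cv); (21,17,cv); (25,1,cv); (25,22,cv); (25,24,cv); (26,2,cv); (26,22,cv); (26,23,cv); (27,6,cv); (27,23,cv); (27,24,cv); (28,22,cv); (28,23,cv); (28,24,cv)
final:
nodes: 0:V, 1:V, 2:V, 5:V, 6:V, 7:V, 9:V, 14:T, 15:V, 16:V, 17:V, 18:T, 19:T, 20:T, 21:T, 22:V, 23:V, 24:V, 25:T, 26:T, 27:T, 28:T
edges: (14,2,cv); (14,6,cv); (14,9,cv); (14,9,cvk); (18,1,cv); (18,15,cv); (18,17,cv); (19,6,cv); (19,15,cv); (19,16,cv); (20,7,cv); (20,16,cv); (20,17,cv); (21,15,cv); (21,16,cv); (21,17,cv); (25,1,cv); (25,22,cv); (25,24,cv); (26,2,cv); (26,22,cv); (26,23,cv); (27,6,cv); (27,23,cv); (27,24,cv); (28,22,cv); (28,23,cv); (28,24,cv)


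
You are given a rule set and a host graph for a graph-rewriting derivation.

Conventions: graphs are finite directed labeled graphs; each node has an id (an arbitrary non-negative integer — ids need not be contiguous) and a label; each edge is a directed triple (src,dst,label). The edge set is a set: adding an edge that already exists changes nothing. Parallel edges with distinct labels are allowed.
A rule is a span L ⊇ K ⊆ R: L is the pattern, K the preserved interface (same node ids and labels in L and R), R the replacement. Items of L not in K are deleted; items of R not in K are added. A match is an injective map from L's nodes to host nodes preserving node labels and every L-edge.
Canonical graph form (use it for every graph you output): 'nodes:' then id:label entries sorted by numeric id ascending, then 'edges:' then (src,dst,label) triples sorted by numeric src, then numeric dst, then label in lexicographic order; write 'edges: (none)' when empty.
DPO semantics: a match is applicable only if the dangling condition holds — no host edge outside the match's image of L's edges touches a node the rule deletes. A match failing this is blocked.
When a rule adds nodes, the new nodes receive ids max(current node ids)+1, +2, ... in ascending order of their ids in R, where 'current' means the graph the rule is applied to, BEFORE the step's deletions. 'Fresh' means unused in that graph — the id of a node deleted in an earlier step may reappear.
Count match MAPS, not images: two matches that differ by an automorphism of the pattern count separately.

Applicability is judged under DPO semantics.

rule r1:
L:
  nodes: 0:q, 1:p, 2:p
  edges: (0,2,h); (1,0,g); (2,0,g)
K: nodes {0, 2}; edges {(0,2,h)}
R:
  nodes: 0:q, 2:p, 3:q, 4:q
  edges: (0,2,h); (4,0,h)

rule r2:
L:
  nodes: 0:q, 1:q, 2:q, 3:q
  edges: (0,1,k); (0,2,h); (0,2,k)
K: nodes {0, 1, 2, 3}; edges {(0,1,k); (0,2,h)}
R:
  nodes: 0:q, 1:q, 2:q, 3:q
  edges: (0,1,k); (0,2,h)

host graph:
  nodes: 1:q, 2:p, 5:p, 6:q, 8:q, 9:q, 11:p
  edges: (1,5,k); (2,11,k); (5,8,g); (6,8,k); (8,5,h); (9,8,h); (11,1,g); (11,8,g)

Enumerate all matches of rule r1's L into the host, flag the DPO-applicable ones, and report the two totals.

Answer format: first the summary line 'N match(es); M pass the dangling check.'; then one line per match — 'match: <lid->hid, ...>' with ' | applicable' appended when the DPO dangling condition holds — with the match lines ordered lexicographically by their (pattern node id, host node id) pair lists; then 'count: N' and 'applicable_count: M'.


1 match(es); 0 pass the dangling check.
match: 0->8, 1->11, 2->5
count: 1
applicable_count: 0


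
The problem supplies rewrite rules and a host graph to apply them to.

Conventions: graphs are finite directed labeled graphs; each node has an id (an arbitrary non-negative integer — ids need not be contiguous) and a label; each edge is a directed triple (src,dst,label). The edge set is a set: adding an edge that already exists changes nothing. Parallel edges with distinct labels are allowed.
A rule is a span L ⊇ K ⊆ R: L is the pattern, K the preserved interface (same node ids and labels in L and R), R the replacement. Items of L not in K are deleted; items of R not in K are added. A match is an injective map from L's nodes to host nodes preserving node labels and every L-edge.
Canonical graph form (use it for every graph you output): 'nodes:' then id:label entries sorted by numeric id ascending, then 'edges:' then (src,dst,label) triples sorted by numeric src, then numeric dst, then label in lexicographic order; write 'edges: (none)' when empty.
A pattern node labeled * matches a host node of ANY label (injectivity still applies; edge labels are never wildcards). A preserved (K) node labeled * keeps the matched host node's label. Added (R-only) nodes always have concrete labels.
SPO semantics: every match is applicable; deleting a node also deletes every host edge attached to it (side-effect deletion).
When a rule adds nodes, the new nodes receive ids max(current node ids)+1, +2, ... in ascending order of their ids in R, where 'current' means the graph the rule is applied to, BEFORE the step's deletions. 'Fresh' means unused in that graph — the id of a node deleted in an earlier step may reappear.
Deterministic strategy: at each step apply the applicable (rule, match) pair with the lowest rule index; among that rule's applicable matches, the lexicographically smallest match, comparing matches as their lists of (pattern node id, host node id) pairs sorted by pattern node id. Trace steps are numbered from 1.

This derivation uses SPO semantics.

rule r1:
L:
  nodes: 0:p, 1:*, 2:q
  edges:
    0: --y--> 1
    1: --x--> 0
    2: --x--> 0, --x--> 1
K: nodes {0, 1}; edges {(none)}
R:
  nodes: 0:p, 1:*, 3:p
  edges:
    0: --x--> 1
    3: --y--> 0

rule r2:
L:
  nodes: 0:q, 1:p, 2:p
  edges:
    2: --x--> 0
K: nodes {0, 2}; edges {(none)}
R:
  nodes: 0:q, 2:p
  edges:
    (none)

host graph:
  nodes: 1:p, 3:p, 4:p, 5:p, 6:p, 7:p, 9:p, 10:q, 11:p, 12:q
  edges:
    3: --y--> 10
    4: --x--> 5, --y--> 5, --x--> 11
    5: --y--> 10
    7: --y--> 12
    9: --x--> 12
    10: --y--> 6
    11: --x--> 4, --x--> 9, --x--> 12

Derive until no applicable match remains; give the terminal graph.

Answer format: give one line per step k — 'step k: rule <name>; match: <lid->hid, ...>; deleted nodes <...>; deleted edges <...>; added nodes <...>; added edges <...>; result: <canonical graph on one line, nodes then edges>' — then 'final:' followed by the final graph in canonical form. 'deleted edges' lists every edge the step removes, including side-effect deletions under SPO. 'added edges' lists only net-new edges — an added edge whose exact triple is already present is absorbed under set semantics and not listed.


step 1: rule r2; match: 0->12, 1->1, 2->9; deleted nodes 1; deleted edges (9,12,x); added nodes (none); added edges (none); result: nodes: 3:p, 4:p, 5:p, 6:p, 7:p, 9:p, 10:q, 11:p, 12:q edges: (3,10,y); (4,5,x); (4,5,y); (4,11,x); (5,10,y); (7,12,y); (10,6,y); (11,4,x); (11,9,x); (11,12,x)
step 2: rule r2; match: 0->12, 1->3, 2->11; deleted nodes 3; deleted edges (3,10,y); (11,12,x); added nodes (none); added edges (none); result: nodes: 4:p, 5:p, 6:p, 7:p, 9:p, 10:q, 11:p, 12:q edges: (4,5,x); (4,5,y); (4,11,x); (5,10,y); (7,12,y); (10,6,y); (11,4,x); (11,9,x)
final:
nodes: 4:p, 5:p, 6:p, 7:p, 9:p, 10:q, 11:p, 12:q
edges: (4,5,x); (4,5,y); (4,11,x); (5,10,y); (7,12,y); (10,6,y); (11,4,x); (11,9,x)


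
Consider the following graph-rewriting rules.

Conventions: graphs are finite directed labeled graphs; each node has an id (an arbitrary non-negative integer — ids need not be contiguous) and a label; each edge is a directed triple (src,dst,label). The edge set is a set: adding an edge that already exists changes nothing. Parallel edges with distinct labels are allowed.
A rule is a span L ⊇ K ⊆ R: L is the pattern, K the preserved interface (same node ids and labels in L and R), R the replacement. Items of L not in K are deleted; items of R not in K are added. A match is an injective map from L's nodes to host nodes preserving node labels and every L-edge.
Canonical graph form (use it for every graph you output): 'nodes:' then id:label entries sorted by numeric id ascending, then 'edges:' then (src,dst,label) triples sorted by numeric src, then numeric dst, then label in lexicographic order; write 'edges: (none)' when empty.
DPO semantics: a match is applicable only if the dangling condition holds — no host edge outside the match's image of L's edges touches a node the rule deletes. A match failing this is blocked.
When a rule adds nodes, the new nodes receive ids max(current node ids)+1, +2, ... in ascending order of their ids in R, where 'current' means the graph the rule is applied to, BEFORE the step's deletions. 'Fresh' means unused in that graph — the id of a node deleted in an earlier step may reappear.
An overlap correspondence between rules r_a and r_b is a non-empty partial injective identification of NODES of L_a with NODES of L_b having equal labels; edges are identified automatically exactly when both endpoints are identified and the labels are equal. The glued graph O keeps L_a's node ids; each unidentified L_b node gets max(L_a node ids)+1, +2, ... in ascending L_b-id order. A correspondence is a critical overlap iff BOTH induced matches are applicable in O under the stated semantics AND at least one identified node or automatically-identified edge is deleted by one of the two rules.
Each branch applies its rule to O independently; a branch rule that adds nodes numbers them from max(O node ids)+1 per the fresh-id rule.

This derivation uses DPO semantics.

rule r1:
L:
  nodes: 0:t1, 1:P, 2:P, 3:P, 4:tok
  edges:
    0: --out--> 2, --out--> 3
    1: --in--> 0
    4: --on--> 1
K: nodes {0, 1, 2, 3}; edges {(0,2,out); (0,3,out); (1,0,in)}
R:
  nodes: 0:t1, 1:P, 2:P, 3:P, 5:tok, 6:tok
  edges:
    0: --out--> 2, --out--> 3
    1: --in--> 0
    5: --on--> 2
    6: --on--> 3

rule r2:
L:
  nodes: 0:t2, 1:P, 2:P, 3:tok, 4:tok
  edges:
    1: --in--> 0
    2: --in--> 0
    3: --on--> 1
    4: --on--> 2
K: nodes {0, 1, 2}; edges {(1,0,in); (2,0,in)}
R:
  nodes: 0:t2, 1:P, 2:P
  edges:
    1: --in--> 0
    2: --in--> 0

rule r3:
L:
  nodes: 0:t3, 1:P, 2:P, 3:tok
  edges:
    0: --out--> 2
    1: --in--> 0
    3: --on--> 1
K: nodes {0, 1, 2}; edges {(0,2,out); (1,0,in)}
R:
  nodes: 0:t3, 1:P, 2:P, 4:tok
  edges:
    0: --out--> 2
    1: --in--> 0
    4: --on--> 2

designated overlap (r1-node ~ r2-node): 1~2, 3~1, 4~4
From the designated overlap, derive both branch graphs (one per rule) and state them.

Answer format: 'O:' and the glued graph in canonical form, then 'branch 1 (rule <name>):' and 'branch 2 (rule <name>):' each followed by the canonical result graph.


O:
nodes: 0:t1, 1:P, 2:P, 3:P, 4:tok, 5:t2, 6:tok
edges: (0,2,out); (0,3,out); (1,0,in); (1,5,in); (3,5,in); (4,1,on); (6,3,on)
branch 1 (rule r1):
nodes: 0:t1, 1:P, 2:P, 3:P, 5:t2, 6:tok, 7:tok, 8:tok
edges: (0,2,out); (0,3,out); (1,0,in); (1,5,in); (3,5,in); (6,3,on); (7,2,on); (8,3,on)
branch 2 (rule r2):
nodes: 0:t1, 1:P, 2:P, 3:P, 5:t2
edges: (0,2,out); (0,3,out); (1,0,in); (1,5,in); (3,5,in)


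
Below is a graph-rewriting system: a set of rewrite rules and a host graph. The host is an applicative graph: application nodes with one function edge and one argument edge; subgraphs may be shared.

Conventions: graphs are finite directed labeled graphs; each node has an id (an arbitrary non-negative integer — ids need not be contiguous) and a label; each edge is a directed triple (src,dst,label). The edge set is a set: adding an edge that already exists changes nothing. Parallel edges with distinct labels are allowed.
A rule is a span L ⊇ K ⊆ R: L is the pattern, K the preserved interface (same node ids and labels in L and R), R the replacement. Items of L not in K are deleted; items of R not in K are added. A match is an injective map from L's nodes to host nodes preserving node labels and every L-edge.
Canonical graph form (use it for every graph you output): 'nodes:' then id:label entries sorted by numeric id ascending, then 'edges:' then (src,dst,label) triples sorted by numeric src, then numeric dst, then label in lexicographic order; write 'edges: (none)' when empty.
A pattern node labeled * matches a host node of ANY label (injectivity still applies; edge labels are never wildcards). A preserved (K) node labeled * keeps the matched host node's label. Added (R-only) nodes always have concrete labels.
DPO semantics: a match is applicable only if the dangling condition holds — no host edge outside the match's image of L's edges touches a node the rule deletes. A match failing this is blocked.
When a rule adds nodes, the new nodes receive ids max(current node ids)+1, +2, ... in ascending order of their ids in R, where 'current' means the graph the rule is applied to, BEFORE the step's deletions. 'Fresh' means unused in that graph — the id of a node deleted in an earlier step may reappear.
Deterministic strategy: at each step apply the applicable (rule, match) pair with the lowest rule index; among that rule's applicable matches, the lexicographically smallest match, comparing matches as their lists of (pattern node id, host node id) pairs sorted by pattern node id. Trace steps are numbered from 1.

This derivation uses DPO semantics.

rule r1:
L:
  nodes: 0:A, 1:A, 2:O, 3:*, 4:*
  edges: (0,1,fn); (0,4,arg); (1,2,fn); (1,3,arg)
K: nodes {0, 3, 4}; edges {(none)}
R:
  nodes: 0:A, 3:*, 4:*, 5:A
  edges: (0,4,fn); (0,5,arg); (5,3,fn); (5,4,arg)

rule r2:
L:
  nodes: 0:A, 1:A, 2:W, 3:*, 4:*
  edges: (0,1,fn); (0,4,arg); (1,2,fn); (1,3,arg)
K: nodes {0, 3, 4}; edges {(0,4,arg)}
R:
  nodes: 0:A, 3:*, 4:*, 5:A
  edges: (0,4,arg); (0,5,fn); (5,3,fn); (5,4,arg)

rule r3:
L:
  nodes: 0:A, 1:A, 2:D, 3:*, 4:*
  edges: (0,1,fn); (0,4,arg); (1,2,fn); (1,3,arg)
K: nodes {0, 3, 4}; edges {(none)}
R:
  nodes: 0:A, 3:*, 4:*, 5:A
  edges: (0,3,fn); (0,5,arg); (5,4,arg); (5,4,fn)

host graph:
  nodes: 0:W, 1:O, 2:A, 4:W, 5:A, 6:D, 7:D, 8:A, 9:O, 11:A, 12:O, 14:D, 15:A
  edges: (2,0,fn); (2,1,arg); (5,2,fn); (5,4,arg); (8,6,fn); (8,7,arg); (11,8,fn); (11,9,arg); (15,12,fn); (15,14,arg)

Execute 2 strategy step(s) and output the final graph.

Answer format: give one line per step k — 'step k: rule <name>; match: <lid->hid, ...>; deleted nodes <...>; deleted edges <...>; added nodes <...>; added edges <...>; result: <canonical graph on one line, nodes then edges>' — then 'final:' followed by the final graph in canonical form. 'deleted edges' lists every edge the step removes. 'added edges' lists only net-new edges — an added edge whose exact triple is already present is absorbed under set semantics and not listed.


step 1: rule r2; match: 0->5, 1->2, 2->0, 3->1, 4->4; deleted nodes 0, 2; deleted edges (2,0,fn); (2,1,arg); (5,2,fn); added nodes 16; added edges (5,16,fn); (16,1,fn); (16,4,arg); result: nodes: 1:O, 4:W, 5:A, 6:D, 7:D, 8:A, 9:O, 11:A, 12:O, 14:D, 15:A, 16:A edges: (5,4,arg); (5,16,fn); (8,6,fn); (8,7,arg); (11,8,fn); (11,9,arg); (15,12,fn); (15,14,arg); (16,1,fn); (16,4,arg)
step 2: rule r3; match: 0->11, 1->8, 2->6, 3->7, 4->9; deleted nodes 6, 8; deleted edges (8,6,fn); (8,7,arg); (11,8,fn); (11,9,arg); added nodes 17; added edges (11,7,fn); (11,17,arg); (17,9,arg); (17,9,fn); result: nodes: 1:O, 4:W, 5:A, 7:D, 9:O, 11:A, 12:O, 14:D, 15:A, 16:A, 17:A edges: (5,4,arg); (5,16,fn); (11,7,fn); (11,17,arg); (15,12,fn); (15,14,arg); (16,1,fn); (16,4,arg); (17,9,arg); (17,9,fn)
final:
nodes: 1:O, 4:W, 5:A, 7:D, 9:O, 11:A, 12:O, 14:D, 15:A, 16:A, 17:A
edges: (5,4,arg); (5,16,fn); (11,7,fn); (11,17,arg); (15,12,fn); (15,14,arg); (16,1,fn); (16,4,arg); (17,9,arg); (17,9,fn)


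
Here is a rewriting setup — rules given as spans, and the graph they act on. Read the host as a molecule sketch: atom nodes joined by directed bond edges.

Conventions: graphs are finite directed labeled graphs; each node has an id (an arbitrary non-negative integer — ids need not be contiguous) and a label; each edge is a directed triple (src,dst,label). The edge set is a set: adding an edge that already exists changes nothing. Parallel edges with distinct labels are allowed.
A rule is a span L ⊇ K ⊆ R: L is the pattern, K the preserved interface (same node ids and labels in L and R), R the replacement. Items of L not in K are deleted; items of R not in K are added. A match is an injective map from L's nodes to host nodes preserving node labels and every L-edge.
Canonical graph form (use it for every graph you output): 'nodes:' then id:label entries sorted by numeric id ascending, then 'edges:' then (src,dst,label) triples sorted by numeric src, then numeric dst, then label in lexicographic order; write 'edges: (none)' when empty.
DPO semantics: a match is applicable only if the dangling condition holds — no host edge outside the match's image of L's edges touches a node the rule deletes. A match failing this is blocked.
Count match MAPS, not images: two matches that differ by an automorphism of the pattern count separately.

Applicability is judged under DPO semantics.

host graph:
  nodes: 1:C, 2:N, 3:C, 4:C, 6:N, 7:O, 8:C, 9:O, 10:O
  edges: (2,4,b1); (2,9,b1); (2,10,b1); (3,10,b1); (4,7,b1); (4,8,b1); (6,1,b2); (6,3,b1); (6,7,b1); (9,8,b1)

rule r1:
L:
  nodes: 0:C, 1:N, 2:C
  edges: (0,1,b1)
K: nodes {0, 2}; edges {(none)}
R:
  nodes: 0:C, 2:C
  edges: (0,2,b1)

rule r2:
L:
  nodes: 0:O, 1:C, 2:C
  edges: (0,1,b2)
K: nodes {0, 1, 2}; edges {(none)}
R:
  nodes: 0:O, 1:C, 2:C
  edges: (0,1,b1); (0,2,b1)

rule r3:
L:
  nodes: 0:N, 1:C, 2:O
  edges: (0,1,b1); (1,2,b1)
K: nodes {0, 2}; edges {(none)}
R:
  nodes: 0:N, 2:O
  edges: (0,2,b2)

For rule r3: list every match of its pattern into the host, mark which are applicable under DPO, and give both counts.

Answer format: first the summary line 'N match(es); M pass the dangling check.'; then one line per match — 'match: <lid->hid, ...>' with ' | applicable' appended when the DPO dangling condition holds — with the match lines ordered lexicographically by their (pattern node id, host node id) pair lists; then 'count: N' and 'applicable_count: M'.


2 match(es); 1 pass the dangling check.
match: 0->2, 1->4, 2->7
match: 0->6, 1->3, 2->10 | applicable
count: 2
applicable_count: 1
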